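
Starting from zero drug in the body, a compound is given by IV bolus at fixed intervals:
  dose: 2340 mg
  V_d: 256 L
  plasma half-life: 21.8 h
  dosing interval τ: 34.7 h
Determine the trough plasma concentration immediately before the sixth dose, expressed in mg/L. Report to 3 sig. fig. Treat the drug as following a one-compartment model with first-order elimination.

C₀ per dose = Dose / Vd = 2340 / 256 = 9.141 mg/L
k = ln2 / t½ = 0.693147 / 21.8 = 0.03180 h⁻¹
Fraction remaining after one interval: r = e^(−kτ) = e^(−0.03180 × 34.7) = 0.3317
Before dose 6, 5 doses have been given (aged 1τ, 2τ, 3τ, 4τ, 5τ).
C_trough = C₀ × (r + r² + … + r^5) = C₀ × r(1−r^5)/(1−r)
        = 9.141 × 0.3317 × (1 − 0.004015) / (1 − 0.3317) = 4.519 mg/L

4.52 mg/L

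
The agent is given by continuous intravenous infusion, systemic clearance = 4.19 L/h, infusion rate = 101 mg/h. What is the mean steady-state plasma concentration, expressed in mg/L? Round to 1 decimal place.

24.1 mg/L

At steady state Css = R₀ / CL = 101 / 4.190 = 24.11 mg/L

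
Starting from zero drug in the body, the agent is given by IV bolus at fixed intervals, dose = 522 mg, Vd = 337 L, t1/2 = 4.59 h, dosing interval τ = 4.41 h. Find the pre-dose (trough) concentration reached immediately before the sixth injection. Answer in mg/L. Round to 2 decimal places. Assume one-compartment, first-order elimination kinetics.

1.58 mg/L

C₀ per dose = Dose / Vd = 522 / 337 = 1.549 mg/L
k = ln2 / t½ = 0.693147 / 4.59 = 0.1510 h⁻¹
Fraction remaining after one interval: r = e^(−kτ) = e^(−0.1510 × 4.41) = 0.5138
Before dose 6, 5 doses have been given (aged 1τ, 2τ, 3τ, 4τ, 5τ).
C_trough = C₀ × (r + r² + … + r^5) = C₀ × r(1−r^5)/(1−r)
        = 1.549 × 0.5138 × (1 − 0.03581) / (1 − 0.5138) = 1.578 mg/L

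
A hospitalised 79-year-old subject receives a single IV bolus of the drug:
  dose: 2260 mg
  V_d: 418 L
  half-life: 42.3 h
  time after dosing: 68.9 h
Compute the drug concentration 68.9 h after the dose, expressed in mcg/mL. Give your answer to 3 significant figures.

1.75 mcg/mL

C₀ = Dose / Vd = 2260 / 418 = 5.407 mg/L
k = ln2 / t½ = 0.693147 / 42.3 = 0.01639 h⁻¹
C = C₀ · e^(−k·t) = 5.407 × e^(−0.01639 × 68.9)
  = 5.407 × 0.3233 = 1.748 mg/L
(1.748 mg/L = 1.748 mcg/mL)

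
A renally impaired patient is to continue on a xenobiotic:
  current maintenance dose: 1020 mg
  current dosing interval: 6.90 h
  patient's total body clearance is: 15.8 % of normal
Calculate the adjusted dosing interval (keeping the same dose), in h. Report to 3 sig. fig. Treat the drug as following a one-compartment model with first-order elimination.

43.7 h

To keep the same average steady-state level, dosing rate must scale with clearance.
CL ratio = 15.8 / 100 = 0.1580
New interval (same dose) = 6.90 / 0.1580 = 43.67 h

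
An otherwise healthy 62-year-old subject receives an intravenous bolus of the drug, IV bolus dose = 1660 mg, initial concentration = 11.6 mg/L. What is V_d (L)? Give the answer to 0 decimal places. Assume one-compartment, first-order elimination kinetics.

143 L

Vd = Dose / C₀ = 1660 / 11.6 = 143.1 L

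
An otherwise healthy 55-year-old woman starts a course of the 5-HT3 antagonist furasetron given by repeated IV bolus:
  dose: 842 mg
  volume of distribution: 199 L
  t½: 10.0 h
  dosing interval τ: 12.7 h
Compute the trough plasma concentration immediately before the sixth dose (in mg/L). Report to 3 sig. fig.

C₀ per dose = Dose / Vd = 842 / 199 = 4.231 mg/L
k = ln2 / t½ = 0.693147 / 10.0 = 0.06931 h⁻¹
Fraction remaining after one interval: r = e^(−kτ) = e^(−0.06931 × 12.7) = 0.4147
Before dose 6, 5 doses have been given (aged 1τ, 2τ, 3τ, 4τ, 5τ).
C_trough = C₀ × (r + r² + … + r^5) = C₀ × r(1−r^5)/(1−r)
        = 4.231 × 0.4147 × (1 − 0.01227) / (1 − 0.4147) = 2.961 mg/L

2.96 mg/L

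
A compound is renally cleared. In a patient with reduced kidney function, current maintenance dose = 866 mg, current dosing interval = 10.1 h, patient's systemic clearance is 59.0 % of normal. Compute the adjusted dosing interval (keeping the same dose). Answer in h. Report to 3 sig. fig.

17.1 h

To keep the same average steady-state level, dosing rate must scale with clearance.
CL ratio = 59.0 / 100 = 0.5900
New interval (same dose) = 10.1 / 0.5900 = 17.12 h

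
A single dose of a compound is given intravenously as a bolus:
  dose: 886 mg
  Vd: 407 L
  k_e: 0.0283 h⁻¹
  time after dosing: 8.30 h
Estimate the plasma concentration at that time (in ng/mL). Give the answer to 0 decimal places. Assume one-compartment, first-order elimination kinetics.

C₀ = Dose / Vd = 886.0 / 407 = 2.177 mg/L
C = C₀ · e^(−k·t) = 2.177 × e^(−0.02830 × 8.30)
  = 2.177 × 0.7907 = 1.721 mg/L
Convert: 1.721 mg/L × 1000 = 1721 ng/mL

1721 ng/mL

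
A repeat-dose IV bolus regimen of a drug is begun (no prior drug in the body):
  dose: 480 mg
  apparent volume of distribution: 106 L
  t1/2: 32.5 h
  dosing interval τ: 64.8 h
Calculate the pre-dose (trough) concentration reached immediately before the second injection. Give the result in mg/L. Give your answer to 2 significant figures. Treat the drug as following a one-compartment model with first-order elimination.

1.1 mg/L

C₀ per dose = Dose / Vd = 480 / 106 = 4.528 mg/L
k = ln2 / t½ = 0.693147 / 32.5 = 0.02133 h⁻¹
Fraction remaining after one interval: r = e^(−kτ) = e^(−0.02133 × 64.8) = 0.2510
Before dose 2, 1 dose has been given (aged 1τ).
C_trough = C₀ × r = 4.528 × 0.2510 = 1.137 mg/L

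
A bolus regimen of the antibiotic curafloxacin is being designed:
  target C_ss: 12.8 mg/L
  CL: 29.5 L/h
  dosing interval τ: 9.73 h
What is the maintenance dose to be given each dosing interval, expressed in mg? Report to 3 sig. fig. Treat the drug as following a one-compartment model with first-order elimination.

3670 mg

At steady state, Dose/τ = Css × CL.
Dose = Css × CL × τ = 12.8 × 29.50 × 9.73 = 3674 mg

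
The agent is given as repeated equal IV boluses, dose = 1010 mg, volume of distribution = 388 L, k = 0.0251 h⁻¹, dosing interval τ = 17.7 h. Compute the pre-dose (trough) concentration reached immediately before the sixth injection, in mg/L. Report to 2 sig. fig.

C₀ per dose = Dose / Vd = 1010 / 388 = 2.603 mg/L
Fraction remaining after one interval: r = e^(−kτ) = e^(−0.02510 × 17.7) = 0.6413
Before dose 6, 5 doses have been given (aged 1τ, 2τ, 3τ, 4τ, 5τ).
C_trough = C₀ × (r + r² + … + r^5) = C₀ × r(1−r^5)/(1−r)
        = 2.603 × 0.6413 × (1 − 0.1085) / (1 − 0.6413) = 4.149 mg/L

4.1 mg/L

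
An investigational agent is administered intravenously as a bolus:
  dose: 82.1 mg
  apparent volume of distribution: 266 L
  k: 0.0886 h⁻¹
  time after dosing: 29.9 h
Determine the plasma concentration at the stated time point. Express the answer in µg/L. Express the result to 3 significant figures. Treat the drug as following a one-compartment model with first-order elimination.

C₀ = Dose / Vd = 82.10 / 266 = 0.3086 mg/L
C = C₀ · e^(−k·t) = 0.3086 × e^(−0.08860 × 29.9)
  = 0.3086 × 0.07071 = 0.02182 mg/L
Convert: 0.02182 mg/L × 1000 = 21.82 µg/L

21.8 µg/L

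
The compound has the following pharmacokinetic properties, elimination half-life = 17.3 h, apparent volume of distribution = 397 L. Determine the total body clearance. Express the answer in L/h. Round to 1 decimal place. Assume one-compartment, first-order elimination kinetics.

k = ln2 / t½ = 0.693147 / 17.3 = 0.04007 h⁻¹
CL = k × Vd = 0.04007 × 397 = 15.91 L/h

15.9 L/h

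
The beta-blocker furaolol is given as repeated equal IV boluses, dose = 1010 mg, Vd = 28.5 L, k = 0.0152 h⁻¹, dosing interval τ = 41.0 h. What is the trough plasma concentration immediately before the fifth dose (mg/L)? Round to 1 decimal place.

37.6 mg/L

C₀ per dose = Dose / Vd = 1010 / 28.5 = 35.44 mg/L
Fraction remaining after one interval: r = e^(−kτ) = e^(−0.01520 × 41.0) = 0.5362
Before dose 5, 4 doses have been given (aged 1τ, 2τ, 3τ, 4τ).
C_trough = C₀ × (r + r² + … + r^4) = C₀ × r(1−r^4)/(1−r)
        = 35.44 × 0.5362 × (1 − 0.08266) / (1 − 0.5362) = 37.59 mg/L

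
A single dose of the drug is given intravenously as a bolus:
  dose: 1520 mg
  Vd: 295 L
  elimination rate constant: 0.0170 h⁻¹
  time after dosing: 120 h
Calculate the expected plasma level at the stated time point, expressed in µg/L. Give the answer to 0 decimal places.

670 µg/L

C₀ = Dose / Vd = 1520 / 295 = 5.153 mg/L
C = C₀ · e^(−k·t) = 5.153 × e^(−0.01700 × 120)
  = 5.153 × 0.1300 = 0.6699 mg/L
Convert: 0.6699 mg/L × 1000 = 669.9 µg/L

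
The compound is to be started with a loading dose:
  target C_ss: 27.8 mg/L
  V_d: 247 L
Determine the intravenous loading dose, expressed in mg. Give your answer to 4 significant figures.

6867 mg

LD = Css × Vd = 27.8 × 247 = 6867 mg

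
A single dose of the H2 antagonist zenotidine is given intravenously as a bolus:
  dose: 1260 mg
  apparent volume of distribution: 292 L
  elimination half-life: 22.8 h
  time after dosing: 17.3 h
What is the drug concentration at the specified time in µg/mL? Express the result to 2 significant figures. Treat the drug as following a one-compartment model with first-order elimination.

2.6 µg/mL

C₀ = Dose / Vd = 1260 / 292 = 4.315 mg/L
k = ln2 / t½ = 0.693147 / 22.8 = 0.03040 h⁻¹
C = C₀ · e^(−k·t) = 4.315 × e^(−0.03040 × 17.3)
  = 4.315 × 0.5910 = 2.550 mg/L
(2.550 mg/L = 2.550 µg/mL)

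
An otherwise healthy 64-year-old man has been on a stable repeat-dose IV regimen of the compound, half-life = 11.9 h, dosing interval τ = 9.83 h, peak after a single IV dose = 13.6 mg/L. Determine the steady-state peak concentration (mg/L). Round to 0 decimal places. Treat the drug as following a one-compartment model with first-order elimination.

31 mg/L

k = ln2 / t½ = 0.693147 / 11.9 = 0.05825 h⁻¹
e^(−kτ) = e^(−0.05825 × 9.83) = 0.5641
Accumulation ratio R = 1 / (1 − e^(−kτ)) = 1 / (1 − 0.5641) = 2.294
Steady-state peak = C₀ × R = 13.6 × 2.294 = 31.20 mg/L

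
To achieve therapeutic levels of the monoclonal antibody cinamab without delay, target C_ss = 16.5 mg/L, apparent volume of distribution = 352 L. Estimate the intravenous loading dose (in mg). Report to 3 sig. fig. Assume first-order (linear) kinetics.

5810 mg

LD = Css × Vd = 16.5 × 352 = 5808 mg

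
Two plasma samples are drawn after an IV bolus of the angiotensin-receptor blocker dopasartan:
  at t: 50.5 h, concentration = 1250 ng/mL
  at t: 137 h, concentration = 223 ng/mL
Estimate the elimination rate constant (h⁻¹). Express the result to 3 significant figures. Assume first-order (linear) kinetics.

k = ln(C₁/C₂) / (t₂ − t₁) = ln(1250/223) / (137 − 50.5)
  = 1.724 / 86.50 = 0.01993 h⁻¹

0.0199 h⁻¹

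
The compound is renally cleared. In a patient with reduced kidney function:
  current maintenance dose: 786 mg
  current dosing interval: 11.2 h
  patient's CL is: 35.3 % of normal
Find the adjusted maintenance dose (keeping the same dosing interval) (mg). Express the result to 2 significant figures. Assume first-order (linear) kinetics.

To keep the same average steady-state level, dosing rate must scale with clearance.
CL ratio = 35.3 / 100 = 0.3530
New dose (same interval) = 786 × 0.3530 = 277.5 mg

280 mg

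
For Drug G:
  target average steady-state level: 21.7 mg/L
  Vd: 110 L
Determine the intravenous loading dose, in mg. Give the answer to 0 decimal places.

LD = Css × Vd = 21.7 × 110 = 2387 mg

2387 mg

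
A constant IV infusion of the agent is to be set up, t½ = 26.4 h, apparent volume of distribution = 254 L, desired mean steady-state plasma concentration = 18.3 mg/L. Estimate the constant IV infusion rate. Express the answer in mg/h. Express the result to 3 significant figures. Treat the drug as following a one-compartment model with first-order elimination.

k = ln2 / t½ = 0.693147 / 26.4 = 0.02626 h⁻¹
CL = k × Vd = 0.02626 × 254 = 6.670 L/h
At steady state, infusion rate R₀ = Css × CL = 18.3 × 6.670 = 122.1 mg/h

122 mg/h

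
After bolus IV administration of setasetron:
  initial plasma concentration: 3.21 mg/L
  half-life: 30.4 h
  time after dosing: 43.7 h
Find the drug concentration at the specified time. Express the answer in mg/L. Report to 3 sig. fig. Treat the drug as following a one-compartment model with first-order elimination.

1.19 mg/L

k = ln2 / t½ = 0.693147 / 30.4 = 0.02280 h⁻¹
C = C₀ · e^(−k·t) = 3.210 × e^(−0.02280 × 43.7)
  = 3.210 × 0.3692 = 1.185 mg/L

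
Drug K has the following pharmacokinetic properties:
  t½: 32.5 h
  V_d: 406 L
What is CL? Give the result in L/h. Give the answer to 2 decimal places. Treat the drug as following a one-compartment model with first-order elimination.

8.66 L/h

k = ln2 / t½ = 0.693147 / 32.5 = 0.02133 h⁻¹
CL = k × Vd = 0.02133 × 406 = 8.660 L/h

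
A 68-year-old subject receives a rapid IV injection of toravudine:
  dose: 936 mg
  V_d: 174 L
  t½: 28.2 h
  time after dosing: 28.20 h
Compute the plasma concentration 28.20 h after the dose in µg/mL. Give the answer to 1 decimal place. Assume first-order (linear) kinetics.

2.7 µg/mL

C₀ = Dose / Vd = 936.0 / 174 = 5.379 mg/L
k = ln2 / t½ = 0.693147 / 28.2 = 0.02458 h⁻¹
t / t½ = 28.20 / 28.2 = 1 half-lives
C = C₀ × (1/2)^1 = 5.379 × 0.5000 = 2.690 mg/L
(2.690 mg/L = 2.690 µg/mL)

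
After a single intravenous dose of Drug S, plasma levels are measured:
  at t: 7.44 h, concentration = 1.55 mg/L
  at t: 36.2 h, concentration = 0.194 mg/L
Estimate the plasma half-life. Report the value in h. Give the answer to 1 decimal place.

k = ln(C₁/C₂) / (t₂ − t₁) = ln(1.55/0.194) / (36.2 − 7.44)
  = 2.078 / 28.76 = 0.07225 h⁻¹
t½ = ln2 / k = 0.693147 / 0.07225 = 9.594 h

9.6 h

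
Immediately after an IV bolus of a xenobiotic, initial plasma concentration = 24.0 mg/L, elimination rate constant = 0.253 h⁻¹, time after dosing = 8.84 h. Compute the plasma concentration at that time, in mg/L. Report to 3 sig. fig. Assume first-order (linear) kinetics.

C = C₀ · e^(−k·t) = 24.00 × e^(−0.2530 × 8.84)
  = 24.00 × 0.1068 = 2.563 mg/L

2.56 mg/L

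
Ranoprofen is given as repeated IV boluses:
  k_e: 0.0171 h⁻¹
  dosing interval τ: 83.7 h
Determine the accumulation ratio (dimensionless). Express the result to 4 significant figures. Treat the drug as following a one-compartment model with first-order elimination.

e^(−kτ) = e^(−0.01710 × 83.7) = 0.2390
Accumulation ratio R = 1 / (1 − e^(−kτ)) = 1 / (1 − 0.2390) = 1.314

1.314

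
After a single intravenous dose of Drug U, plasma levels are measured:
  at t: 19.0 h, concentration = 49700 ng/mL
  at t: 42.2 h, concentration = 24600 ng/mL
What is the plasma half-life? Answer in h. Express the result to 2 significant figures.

k = ln(C₁/C₂) / (t₂ − t₁) = ln(49700/24600) / (42.2 − 19.0)
  = 0.7033 / 23.20 = 0.03031 h⁻¹
t½ = ln2 / k = 0.693147 / 0.03031 = 22.87 h

23 h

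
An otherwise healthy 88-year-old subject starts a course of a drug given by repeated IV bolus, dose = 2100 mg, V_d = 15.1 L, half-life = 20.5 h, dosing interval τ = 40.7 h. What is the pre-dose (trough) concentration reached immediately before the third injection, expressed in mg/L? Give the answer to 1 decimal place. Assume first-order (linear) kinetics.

C₀ per dose = Dose / Vd = 2100 / 15.1 = 139.1 mg/L
k = ln2 / t½ = 0.693147 / 20.5 = 0.03381 h⁻¹
Fraction remaining after one interval: r = e^(−kτ) = e^(−0.03381 × 40.7) = 0.2526
Before dose 3, 2 doses have been given (aged 1τ, 2τ).
C_trough = C₀ × (r + r²) = 139.1 × (0.2526 + 0.06381) = 44.01 mg/L

44.0 mg/L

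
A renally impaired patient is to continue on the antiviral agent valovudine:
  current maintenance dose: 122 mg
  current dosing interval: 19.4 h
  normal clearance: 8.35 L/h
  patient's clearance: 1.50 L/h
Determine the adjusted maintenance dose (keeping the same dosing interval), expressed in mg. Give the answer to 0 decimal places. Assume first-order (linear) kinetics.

To keep the same average steady-state level, dosing rate must scale with clearance.
CL ratio = 1.50 / 8.35 = 0.1796
New dose (same interval) = 122 × 0.1796 = 21.91 mg

22 mg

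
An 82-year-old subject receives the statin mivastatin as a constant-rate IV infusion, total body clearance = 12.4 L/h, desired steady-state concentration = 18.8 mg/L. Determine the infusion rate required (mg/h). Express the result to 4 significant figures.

233.1 mg/h

At steady state, infusion rate R₀ = Css × CL = 18.8 × 12.40 = 233.1 mg/h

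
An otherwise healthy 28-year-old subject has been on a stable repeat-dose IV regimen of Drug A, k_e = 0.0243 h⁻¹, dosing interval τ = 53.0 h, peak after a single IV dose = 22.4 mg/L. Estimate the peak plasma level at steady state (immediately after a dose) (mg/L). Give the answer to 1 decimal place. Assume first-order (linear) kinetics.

30.9 mg/L

e^(−kτ) = e^(−0.02430 × 53.0) = 0.2758
Accumulation ratio R = 1 / (1 − e^(−kτ)) = 1 / (1 − 0.2758) = 1.381
Steady-state peak = C₀ × R = 22.4 × 1.381 = 30.93 mg/L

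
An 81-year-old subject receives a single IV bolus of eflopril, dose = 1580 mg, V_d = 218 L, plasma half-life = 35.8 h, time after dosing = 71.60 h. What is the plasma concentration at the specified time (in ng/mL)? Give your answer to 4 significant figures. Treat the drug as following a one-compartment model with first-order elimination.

1812 ng/mL

C₀ = Dose / Vd = 1580 / 218 = 7.248 mg/L
k = ln2 / t½ = 0.693147 / 35.8 = 0.01936 h⁻¹
t / t½ = 71.60 / 35.8 = 2 half-lives
C = C₀ × (1/2)^2 = 7.248 × 0.2500 = 1.812 mg/L
Convert: 1.812 mg/L × 1000 = 1812 ng/mL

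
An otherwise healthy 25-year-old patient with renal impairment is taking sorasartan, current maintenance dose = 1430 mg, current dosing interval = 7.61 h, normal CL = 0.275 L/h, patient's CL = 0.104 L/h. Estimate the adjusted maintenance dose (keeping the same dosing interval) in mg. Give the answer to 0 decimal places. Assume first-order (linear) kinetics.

To keep the same average steady-state level, dosing rate must scale with clearance.
CL ratio = 0.104 / 0.275 = 0.3782
New dose (same interval) = 1430 × 0.3782 = 540.8 mg

541 mg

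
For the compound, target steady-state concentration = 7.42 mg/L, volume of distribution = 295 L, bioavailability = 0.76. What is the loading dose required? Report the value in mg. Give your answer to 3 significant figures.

2880 mg

LD = Css × Vd / F = 7.42 × 295 / 0.76 = 2880 mg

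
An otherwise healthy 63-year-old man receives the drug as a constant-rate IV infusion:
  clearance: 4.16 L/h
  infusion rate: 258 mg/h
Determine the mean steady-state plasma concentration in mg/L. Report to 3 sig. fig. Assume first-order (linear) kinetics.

62.0 mg/L

At steady state Css = R₀ / CL = 258 / 4.160 = 62.02 mg/L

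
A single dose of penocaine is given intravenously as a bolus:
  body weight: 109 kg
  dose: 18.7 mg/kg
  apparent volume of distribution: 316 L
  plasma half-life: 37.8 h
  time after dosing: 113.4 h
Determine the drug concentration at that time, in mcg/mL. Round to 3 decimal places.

0.806 mcg/mL

Total dose = 18.7 × 109 = 2038 mg
C₀ = Dose / Vd = 2038 / 316 = 6.449 mg/L
k = ln2 / t½ = 0.693147 / 37.8 = 0.01834 h⁻¹
t / t½ = 113.4 / 37.8 = 3 half-lives
C = C₀ × (1/2)^3 = 6.449 × 0.1250 = 0.8061 mg/L
(0.8061 mg/L = 0.8061 mcg/mL)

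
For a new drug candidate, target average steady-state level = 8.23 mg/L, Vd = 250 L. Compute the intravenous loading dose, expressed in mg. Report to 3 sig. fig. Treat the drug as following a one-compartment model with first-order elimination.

2060 mg

LD = Css × Vd = 8.23 × 250 = 2058 mg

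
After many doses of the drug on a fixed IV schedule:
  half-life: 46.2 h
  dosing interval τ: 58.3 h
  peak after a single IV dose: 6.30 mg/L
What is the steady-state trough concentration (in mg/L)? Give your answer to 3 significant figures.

4.51 mg/L

k = ln2 / t½ = 0.693147 / 46.2 = 0.01500 h⁻¹
e^(−kτ) = e^(−0.01500 × 58.3) = 0.4171
Accumulation ratio R = 1 / (1 − e^(−kτ)) = 1 / (1 − 0.4171) = 1.716
Steady-state trough = C₀ × R × e^(−kτ) = 6.30 × 1.716 × 0.4171 = 4.509 mg/L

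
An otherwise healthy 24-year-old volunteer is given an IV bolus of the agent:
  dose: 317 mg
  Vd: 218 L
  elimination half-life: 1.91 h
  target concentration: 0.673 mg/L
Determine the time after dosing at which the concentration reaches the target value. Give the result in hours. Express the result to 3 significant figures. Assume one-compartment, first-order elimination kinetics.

2.12 h

C₀ = Dose / Vd = 317.0 / 218 = 1.454 mg/L
k = ln2 / t½ = 0.693147 / 1.91 = 0.3629 h⁻¹
t = ln(C₀ / C) / k = ln(1.454 / 0.673) / 0.3629
  = ln(2.160) / 0.3629 = 0.7701 / 0.3629 = 2.122 h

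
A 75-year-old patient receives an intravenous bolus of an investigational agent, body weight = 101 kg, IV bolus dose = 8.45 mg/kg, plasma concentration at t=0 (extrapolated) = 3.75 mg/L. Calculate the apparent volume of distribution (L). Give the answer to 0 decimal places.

228 L

Dose = 8.45 × 101 = 853.5 mg
Vd = Dose / C₀ = 853.5 / 3.75 = 227.6 L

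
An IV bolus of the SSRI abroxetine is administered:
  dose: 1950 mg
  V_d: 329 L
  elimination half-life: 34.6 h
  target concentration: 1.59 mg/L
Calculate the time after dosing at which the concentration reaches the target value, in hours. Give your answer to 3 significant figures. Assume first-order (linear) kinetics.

65.7 h

C₀ = Dose / Vd = 1950 / 329 = 5.927 mg/L
k = ln2 / t½ = 0.693147 / 34.6 = 0.02003 h⁻¹
t = ln(C₀ / C) / k = ln(5.927 / 1.59) / 0.02003
  = ln(3.728) / 0.02003 = 1.316 / 0.02003 = 65.70 h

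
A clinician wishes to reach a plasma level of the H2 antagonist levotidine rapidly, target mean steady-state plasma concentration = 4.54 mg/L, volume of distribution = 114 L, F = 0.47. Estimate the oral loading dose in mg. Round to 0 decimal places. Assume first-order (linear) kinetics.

LD = Css × Vd / F = 4.54 × 114 / 0.47 = 1101 mg

1101 mg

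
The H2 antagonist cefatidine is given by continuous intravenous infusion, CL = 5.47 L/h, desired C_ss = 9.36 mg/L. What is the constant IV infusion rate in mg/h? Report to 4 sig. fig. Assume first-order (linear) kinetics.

At steady state, infusion rate R₀ = Css × CL = 9.36 × 5.470 = 51.20 mg/h

51.20 mg/h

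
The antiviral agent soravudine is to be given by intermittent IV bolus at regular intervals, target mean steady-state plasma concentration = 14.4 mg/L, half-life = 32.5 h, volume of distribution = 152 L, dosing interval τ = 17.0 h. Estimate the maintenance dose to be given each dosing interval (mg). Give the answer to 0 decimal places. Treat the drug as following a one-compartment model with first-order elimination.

794 mg

k = ln2 / t½ = 0.693147 / 32.5 = 0.02133 h⁻¹
CL = k × Vd = 0.02133 × 152 = 3.242 L/h
At steady state, Dose/τ = Css × CL.
Dose = Css × CL × τ = 14.4 × 3.242 × 17.0 = 793.6 mg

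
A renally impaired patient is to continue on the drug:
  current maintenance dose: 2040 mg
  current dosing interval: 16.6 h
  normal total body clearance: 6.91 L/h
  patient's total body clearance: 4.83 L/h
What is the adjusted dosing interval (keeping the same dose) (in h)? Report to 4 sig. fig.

To keep the same average steady-state level, dosing rate must scale with clearance.
CL ratio = 4.83 / 6.91 = 0.6990
New interval (same dose) = 16.6 / 0.6990 = 23.75 h

23.75 h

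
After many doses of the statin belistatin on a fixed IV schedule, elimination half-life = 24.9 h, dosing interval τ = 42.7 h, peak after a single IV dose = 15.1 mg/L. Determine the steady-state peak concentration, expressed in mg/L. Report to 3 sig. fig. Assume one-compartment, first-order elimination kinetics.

k = ln2 / t½ = 0.693147 / 24.9 = 0.02784 h⁻¹
e^(−kτ) = e^(−0.02784 × 42.7) = 0.3046
Accumulation ratio R = 1 / (1 − e^(−kτ)) = 1 / (1 − 0.3046) = 1.438
Steady-state peak = C₀ × R = 15.1 × 1.438 = 21.71 mg/L

21.7 mg/L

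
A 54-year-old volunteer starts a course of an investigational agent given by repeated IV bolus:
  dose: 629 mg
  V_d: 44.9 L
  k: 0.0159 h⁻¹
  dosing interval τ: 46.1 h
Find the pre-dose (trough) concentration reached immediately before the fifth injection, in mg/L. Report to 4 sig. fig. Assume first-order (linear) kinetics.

12.27 mg/L

C₀ per dose = Dose / Vd = 629 / 44.9 = 14.01 mg/L
Fraction remaining after one interval: r = e^(−kτ) = e^(−0.01590 × 46.1) = 0.4805
Before dose 5, 4 doses have been given (aged 1τ, 2τ, 3τ, 4τ).
C_trough = C₀ × (r + r² + … + r^4) = C₀ × r(1−r^4)/(1−r)
        = 14.01 × 0.4805 × (1 − 0.05331) / (1 − 0.4805) = 12.27 mg/L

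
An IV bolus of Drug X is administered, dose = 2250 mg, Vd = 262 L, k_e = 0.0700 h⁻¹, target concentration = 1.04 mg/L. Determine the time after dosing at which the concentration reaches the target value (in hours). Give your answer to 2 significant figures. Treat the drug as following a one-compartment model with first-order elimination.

C₀ = Dose / Vd = 2250 / 262 = 8.588 mg/L
t = ln(C₀ / C) / k = ln(8.588 / 1.04) / 0.07000
  = ln(8.258) / 0.07000 = 2.111 / 0.07000 = 30.16 h

30 h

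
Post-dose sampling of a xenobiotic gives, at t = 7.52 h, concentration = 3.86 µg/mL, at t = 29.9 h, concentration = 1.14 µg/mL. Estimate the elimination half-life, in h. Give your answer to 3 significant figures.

k = ln(C₁/C₂) / (t₂ − t₁) = ln(3.86/1.14) / (29.9 − 7.52)
  = 1.220 / 22.38 = 0.05451 h⁻¹
t½ = ln2 / k = 0.693147 / 0.05451 = 12.72 h

12.7 h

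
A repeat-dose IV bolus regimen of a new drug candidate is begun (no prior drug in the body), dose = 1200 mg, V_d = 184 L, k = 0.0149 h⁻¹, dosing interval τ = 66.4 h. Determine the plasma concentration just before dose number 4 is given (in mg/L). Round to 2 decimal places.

C₀ per dose = Dose / Vd = 1200 / 184 = 6.522 mg/L
Fraction remaining after one interval: r = e^(−kτ) = e^(−0.01490 × 66.4) = 0.3718
Before dose 4, 3 doses have been given (aged 1τ, 2τ, 3τ).
C_trough = C₀ × (r + r² + … + r^3) = C₀ × r(1−r^3)/(1−r)
        = 6.522 × 0.3718 × (1 − 0.05140) / (1 − 0.3718) = 3.662 mg/L

3.66 mg/L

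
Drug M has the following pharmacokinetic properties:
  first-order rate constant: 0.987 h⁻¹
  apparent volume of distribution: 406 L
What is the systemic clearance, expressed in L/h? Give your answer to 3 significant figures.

401 L/h

CL = k × Vd = 0.987 × 406 = 400.7 L/h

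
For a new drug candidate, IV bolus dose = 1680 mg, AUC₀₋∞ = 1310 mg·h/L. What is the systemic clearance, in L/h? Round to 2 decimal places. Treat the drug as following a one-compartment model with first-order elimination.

1.28 L/h

CL = Dose / AUC = 1680 / 1310 = 1.282 L/h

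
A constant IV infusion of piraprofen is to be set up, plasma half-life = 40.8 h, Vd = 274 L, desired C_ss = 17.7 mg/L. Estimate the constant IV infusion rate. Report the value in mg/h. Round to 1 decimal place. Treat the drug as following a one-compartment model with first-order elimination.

k = ln2 / t½ = 0.693147 / 40.8 = 0.01699 h⁻¹
CL = k × Vd = 0.01699 × 274 = 4.655 L/h
At steady state, infusion rate R₀ = Css × CL = 17.7 × 4.655 = 82.39 mg/h

82.4 mg/h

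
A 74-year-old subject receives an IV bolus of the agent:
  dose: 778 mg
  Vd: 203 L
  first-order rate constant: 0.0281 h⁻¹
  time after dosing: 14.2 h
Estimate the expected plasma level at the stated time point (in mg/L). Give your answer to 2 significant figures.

2.6 mg/L

C₀ = Dose / Vd = 778.0 / 203 = 3.833 mg/L
C = C₀ · e^(−k·t) = 3.833 × e^(−0.02810 × 14.2)
  = 3.833 × 0.6710 = 2.572 mg/L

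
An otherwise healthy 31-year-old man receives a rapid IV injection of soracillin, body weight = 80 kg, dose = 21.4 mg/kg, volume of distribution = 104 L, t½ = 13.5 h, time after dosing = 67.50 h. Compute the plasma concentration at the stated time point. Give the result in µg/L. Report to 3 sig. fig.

514 µg/L

Total dose = 21.4 × 80 = 1712 mg
C₀ = Dose / Vd = 1712 / 104 = 16.46 mg/L
k = ln2 / t½ = 0.693147 / 13.5 = 0.05134 h⁻¹
t / t½ = 67.50 / 13.5 = 5 half-lives
C = C₀ × (1/2)^5 = 16.46 × 0.03125 = 0.5144 mg/L
Convert: 0.5144 mg/L × 1000 = 514.4 µg/L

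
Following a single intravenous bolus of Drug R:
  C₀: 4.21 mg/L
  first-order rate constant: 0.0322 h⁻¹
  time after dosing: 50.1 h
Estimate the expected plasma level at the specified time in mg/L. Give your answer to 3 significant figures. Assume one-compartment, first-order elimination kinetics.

C = C₀ · e^(−k·t) = 4.210 × e^(−0.03220 × 50.1)
  = 4.210 × 0.1992 = 0.8386 mg/L

0.839 mg/L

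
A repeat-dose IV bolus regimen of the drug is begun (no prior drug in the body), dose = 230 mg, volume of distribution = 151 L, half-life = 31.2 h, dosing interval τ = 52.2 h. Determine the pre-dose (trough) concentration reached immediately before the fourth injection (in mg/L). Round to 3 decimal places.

C₀ per dose = Dose / Vd = 230 / 151 = 1.523 mg/L
k = ln2 / t½ = 0.693147 / 31.2 = 0.02222 h⁻¹
Fraction remaining after one interval: r = e^(−kτ) = e^(−0.02222 × 52.2) = 0.3135
Before dose 4, 3 doses have been given (aged 1τ, 2τ, 3τ).
C_trough = C₀ × (r + r² + … + r^3) = C₀ × r(1−r^3)/(1−r)
        = 1.523 × 0.3135 × (1 − 0.03081) / (1 − 0.3135) = 0.6741 mg/L

0.674 mg/L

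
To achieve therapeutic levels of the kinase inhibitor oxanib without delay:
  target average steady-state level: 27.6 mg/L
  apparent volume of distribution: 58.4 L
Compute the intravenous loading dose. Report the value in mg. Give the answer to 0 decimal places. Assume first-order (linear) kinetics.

LD = Css × Vd = 27.6 × 58.4 = 1612 mg

1612 mg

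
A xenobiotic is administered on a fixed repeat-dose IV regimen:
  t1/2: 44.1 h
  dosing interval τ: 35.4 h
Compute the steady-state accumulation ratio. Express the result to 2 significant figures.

k = ln2 / t½ = 0.693147 / 44.1 = 0.01572 h⁻¹
e^(−kτ) = e^(−0.01572 × 35.4) = 0.5732
Accumulation ratio R = 1 / (1 − e^(−kτ)) = 1 / (1 − 0.5732) = 2.343

2.3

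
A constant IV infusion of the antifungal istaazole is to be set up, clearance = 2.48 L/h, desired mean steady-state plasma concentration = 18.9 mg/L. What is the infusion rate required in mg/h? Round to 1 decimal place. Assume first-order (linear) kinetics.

46.9 mg/h

At steady state, infusion rate R₀ = Css × CL = 18.9 × 2.480 = 46.87 mg/h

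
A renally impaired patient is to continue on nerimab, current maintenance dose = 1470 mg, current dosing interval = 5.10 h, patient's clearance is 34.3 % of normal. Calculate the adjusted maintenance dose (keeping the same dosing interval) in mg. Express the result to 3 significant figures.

504 mg

To keep the same average steady-state level, dosing rate must scale with clearance.
CL ratio = 34.3 / 100 = 0.3430
New dose (same interval) = 1470 × 0.3430 = 504.2 mg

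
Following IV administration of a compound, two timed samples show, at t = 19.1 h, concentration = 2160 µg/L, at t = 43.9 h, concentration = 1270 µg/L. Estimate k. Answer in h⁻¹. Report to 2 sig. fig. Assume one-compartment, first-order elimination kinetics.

0.021 h⁻¹

k = ln(C₁/C₂) / (t₂ − t₁) = ln(2160/1270) / (43.9 − 19.1)
  = 0.5311 / 24.80 = 0.02142 h⁻¹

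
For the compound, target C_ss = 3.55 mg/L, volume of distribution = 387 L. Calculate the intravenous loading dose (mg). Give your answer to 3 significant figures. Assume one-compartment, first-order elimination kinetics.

1370 mg

LD = Css × Vd = 3.55 × 387 = 1374 mg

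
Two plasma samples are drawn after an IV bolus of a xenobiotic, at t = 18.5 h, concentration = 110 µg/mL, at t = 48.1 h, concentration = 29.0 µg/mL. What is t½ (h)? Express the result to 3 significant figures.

15.4 h

k = ln(C₁/C₂) / (t₂ − t₁) = ln(110/29.0) / (48.1 − 18.5)
  = 1.333 / 29.60 = 0.04503 h⁻¹
t½ = ln2 / k = 0.693147 / 0.04503 = 15.39 h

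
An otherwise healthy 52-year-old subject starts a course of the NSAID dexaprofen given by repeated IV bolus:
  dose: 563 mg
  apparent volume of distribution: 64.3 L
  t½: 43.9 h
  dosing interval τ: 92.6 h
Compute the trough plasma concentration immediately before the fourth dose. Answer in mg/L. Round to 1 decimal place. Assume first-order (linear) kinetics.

C₀ per dose = Dose / Vd = 563 / 64.3 = 8.756 mg/L
k = ln2 / t½ = 0.693147 / 43.9 = 0.01579 h⁻¹
Fraction remaining after one interval: r = e^(−kτ) = e^(−0.01579 × 92.6) = 0.2317
Before dose 4, 3 doses have been given (aged 1τ, 2τ, 3τ).
C_trough = C₀ × (r + r² + … + r^3) = C₀ × r(1−r^3)/(1−r)
        = 8.756 × 0.2317 × (1 − 0.01244) / (1 − 0.2317) = 2.608 mg/L

2.6 mg/L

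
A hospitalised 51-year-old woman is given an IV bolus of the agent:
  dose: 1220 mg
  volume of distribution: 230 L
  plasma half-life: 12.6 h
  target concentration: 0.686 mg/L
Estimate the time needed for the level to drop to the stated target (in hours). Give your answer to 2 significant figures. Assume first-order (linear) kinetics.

37 h

C₀ = Dose / Vd = 1220 / 230 = 5.304 mg/L
k = ln2 / t½ = 0.693147 / 12.6 = 0.05501 h⁻¹
t = ln(C₀ / C) / k = ln(5.304 / 0.686) / 0.05501
  = ln(7.732) / 0.05501 = 2.045 / 0.05501 = 37.18 h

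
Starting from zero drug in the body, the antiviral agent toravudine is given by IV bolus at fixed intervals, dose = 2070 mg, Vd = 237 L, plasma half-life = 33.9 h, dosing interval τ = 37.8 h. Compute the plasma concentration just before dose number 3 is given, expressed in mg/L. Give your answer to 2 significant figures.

5.9 mg/L

C₀ per dose = Dose / Vd = 2070 / 237 = 8.734 mg/L
k = ln2 / t½ = 0.693147 / 33.9 = 0.02045 h⁻¹
Fraction remaining after one interval: r = e^(−kτ) = e^(−0.02045 × 37.8) = 0.4616
Before dose 3, 2 doses have been given (aged 1τ, 2τ).
C_trough = C₀ × (r + r²) = 8.734 × (0.4616 + 0.2131) = 5.893 mg/L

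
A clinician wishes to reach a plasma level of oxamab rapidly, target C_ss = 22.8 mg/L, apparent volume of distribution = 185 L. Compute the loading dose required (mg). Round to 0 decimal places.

LD = Css × Vd = 22.8 × 185 = 4218 mg

4218 mg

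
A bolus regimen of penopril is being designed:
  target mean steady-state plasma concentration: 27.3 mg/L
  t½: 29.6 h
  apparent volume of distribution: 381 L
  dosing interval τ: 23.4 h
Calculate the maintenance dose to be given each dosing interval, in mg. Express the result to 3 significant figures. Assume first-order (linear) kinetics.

5700 mg

k = ln2 / t½ = 0.693147 / 29.6 = 0.02342 h⁻¹
CL = k × Vd = 0.02342 × 381 = 8.923 L/h
At steady state, Dose/τ = Css × CL.
Dose = Css × CL × τ = 27.3 × 8.923 × 23.4 = 5700 mg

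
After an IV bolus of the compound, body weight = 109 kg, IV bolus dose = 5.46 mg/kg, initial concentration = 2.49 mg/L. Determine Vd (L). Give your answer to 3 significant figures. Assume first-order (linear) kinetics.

239 L

Dose = 5.46 × 109 = 595.1 mg
Vd = Dose / C₀ = 595.1 / 2.49 = 239.0 L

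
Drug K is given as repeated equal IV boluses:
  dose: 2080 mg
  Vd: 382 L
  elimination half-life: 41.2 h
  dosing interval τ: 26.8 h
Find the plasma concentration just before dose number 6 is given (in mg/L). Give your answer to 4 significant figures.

C₀ per dose = Dose / Vd = 2080 / 382 = 5.445 mg/L
k = ln2 / t½ = 0.693147 / 41.2 = 0.01682 h⁻¹
Fraction remaining after one interval: r = e^(−kτ) = e^(−0.01682 × 26.8) = 0.6371
Before dose 6, 5 doses have been given (aged 1τ, 2τ, 3τ, 4τ, 5τ).
C_trough = C₀ × (r + r² + … + r^5) = C₀ × r(1−r^5)/(1−r)
        = 5.445 × 0.6371 × (1 − 0.1050) / (1 − 0.6371) = 8.555 mg/L

8.555 mg/L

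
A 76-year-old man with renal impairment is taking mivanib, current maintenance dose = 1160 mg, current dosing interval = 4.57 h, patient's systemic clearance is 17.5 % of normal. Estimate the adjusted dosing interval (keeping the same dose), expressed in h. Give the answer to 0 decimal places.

To keep the same average steady-state level, dosing rate must scale with clearance.
CL ratio = 17.5 / 100 = 0.1750
New interval (same dose) = 4.57 / 0.1750 = 26.11 h

26 h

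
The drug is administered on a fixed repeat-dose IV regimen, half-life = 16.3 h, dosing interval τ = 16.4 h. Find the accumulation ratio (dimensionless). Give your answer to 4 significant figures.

k = ln2 / t½ = 0.693147 / 16.3 = 0.04252 h⁻¹
e^(−kτ) = e^(−0.04252 × 16.4) = 0.4979
Accumulation ratio R = 1 / (1 − e^(−kτ)) = 1 / (1 − 0.4979) = 1.992

1.992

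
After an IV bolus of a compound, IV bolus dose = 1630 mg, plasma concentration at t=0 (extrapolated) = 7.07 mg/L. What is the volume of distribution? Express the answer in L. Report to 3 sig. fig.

231 L

Vd = Dose / C₀ = 1630 / 7.07 = 230.6 L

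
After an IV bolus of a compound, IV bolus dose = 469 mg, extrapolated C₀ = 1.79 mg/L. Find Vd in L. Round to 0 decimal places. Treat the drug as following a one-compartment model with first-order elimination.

262 L

Vd = Dose / C₀ = 469.0 / 1.79 = 262.0 L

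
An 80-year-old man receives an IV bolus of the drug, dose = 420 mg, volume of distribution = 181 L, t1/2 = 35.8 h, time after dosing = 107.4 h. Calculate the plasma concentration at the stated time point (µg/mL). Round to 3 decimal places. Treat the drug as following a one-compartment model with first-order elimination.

C₀ = Dose / Vd = 420.0 / 181 = 2.320 mg/L
k = ln2 / t½ = 0.693147 / 35.8 = 0.01936 h⁻¹
t / t½ = 107.4 / 35.8 = 3 half-lives
C = C₀ × (1/2)^3 = 2.320 × 0.1250 = 0.2900 mg/L
(0.2900 mg/L = 0.2900 µg/mL)

0.290 µg/mL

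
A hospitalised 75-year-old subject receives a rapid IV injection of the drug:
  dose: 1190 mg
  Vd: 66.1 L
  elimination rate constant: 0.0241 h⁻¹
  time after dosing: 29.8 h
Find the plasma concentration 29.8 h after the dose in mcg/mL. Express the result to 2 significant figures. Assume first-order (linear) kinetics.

C₀ = Dose / Vd = 1190 / 66.1 = 18.00 mg/L
C = C₀ · e^(−k·t) = 18.00 × e^(−0.02410 × 29.8)
  = 18.00 × 0.4876 = 8.777 mg/L
(8.777 mg/L = 8.777 mcg/mL)

8.8 mcg/mL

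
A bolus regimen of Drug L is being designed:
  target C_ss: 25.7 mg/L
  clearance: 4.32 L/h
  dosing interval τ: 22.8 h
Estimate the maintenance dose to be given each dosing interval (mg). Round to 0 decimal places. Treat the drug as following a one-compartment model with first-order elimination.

2531 mg

At steady state, Dose/τ = Css × CL.
Dose = Css × CL × τ = 25.7 × 4.320 × 22.8 = 2531 mg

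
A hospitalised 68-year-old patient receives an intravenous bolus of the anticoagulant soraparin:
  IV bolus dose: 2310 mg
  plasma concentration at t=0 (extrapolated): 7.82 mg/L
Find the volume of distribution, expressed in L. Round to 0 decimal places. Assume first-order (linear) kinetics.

295 L

Vd = Dose / C₀ = 2310 / 7.82 = 295.4 L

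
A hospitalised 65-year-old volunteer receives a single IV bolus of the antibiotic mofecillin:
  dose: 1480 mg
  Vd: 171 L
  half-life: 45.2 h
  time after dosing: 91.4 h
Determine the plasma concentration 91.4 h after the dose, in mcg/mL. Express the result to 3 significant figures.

2.13 mcg/mL

C₀ = Dose / Vd = 1480 / 171 = 8.655 mg/L
k = ln2 / t½ = 0.693147 / 45.2 = 0.01534 h⁻¹
C = C₀ · e^(−k·t) = 8.655 × e^(−0.01534 × 91.4)
  = 8.655 × 0.2461 = 2.130 mg/L
(2.130 mg/L = 2.130 mcg/mL)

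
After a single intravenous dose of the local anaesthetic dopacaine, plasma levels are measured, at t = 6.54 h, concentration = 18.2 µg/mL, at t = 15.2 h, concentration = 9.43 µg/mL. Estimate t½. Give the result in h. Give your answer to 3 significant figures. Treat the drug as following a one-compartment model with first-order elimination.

k = ln(C₁/C₂) / (t₂ − t₁) = ln(18.2/9.43) / (15.2 − 6.54)
  = 0.6575 / 8.660 = 0.07592 h⁻¹
t½ = ln2 / k = 0.693147 / 0.07592 = 9.130 h

9.13 h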